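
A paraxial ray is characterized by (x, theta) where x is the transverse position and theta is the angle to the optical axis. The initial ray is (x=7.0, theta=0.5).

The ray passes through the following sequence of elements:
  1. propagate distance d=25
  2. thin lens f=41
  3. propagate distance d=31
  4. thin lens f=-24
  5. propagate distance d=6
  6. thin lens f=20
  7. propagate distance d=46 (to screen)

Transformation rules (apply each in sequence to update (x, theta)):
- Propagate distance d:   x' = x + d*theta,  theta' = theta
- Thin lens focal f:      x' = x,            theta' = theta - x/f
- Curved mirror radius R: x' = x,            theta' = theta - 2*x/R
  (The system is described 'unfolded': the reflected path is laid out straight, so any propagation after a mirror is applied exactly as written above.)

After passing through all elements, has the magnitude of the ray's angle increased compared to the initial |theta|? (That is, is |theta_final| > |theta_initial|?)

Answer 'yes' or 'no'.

Initial: x=7.0000 theta=0.5000
After 1 (propagate distance d=25): x=19.5000 theta=0.5000
After 2 (thin lens f=41): x=19.5000 theta=1/41 (≈0.0244)
After 3 (propagate distance d=31): x=1661/82 (≈20.2561) theta=1/41 (≈0.0244)
After 4 (thin lens f=-24): x=1661/82 (≈20.2561) theta=1709/1968 (≈0.8684)
After 5 (propagate distance d=6): x=8353/328 (≈25.4665) theta=1709/1968 (≈0.8684)
After 6 (thin lens f=20): x=8353/328 (≈25.4665) theta=-7969/19680 (≈-0.4049)
After 7 (propagate distance d=46 (to screen)): x=67303/9840 (≈6.8397) theta=-7969/19680 (≈-0.4049)
|theta_initial|=0.5000 |theta_final|=7969/19680 (≈0.4049) -> not increased

Answer: no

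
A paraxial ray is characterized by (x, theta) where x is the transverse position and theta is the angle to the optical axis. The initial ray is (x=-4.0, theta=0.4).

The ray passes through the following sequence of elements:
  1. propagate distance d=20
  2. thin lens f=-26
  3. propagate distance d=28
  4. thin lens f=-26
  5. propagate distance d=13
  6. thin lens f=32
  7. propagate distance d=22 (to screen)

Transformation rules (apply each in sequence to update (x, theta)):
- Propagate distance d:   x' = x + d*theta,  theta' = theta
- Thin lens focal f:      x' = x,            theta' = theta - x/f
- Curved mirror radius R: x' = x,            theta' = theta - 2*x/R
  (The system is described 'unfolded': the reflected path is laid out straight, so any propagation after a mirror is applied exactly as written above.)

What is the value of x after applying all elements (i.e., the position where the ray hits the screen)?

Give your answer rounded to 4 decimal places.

Initial: x=-4.0000 theta=0.4000
After 1 (propagate distance d=20): x=4.0000 theta=0.4000
After 2 (thin lens f=-26): x=4.0000 theta=36/65 (≈0.5538)
After 3 (propagate distance d=28): x=1268/65 (≈19.5077) theta=36/65 (≈0.5538)
After 4 (thin lens f=-26): x=1268/65 (≈19.5077) theta=1102/845 (≈1.3041)
After 5 (propagate distance d=13): x=474/13 (≈36.4615) theta=1102/845 (≈1.3041)
After 6 (thin lens f=32): x=474/13 (≈36.4615) theta=2227/13520 (≈0.1647)
After 7 (propagate distance d=22 (to screen)): x=270977/6760 (≈40.0854) theta=2227/13520 (≈0.1647)
Rounded to 4 decimal places: x = 40.0854

Answer: 40.0854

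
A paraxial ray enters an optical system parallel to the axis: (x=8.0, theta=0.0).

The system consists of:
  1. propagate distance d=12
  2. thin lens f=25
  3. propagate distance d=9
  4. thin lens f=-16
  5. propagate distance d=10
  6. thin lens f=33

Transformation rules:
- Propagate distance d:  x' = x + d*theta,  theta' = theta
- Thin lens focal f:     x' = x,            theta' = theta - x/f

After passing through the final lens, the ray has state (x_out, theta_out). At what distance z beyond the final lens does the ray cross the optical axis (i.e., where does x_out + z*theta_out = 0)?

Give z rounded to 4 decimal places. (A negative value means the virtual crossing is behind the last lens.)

Initial: x=8.0000 theta=0.0000
After 1 (propagate distance d=12): x=8.0000 theta=0.0000
After 2 (thin lens f=25): x=8.0000 theta=-0.3200
After 3 (propagate distance d=9): x=5.1200 theta=-0.3200
After 4 (thin lens f=-16): x=5.1200 theta=0.0000
After 5 (propagate distance d=10): x=5.1200 theta=0.0000
After 6 (thin lens f=33): x=5.1200 theta=-128/825 (≈-0.1552)
z_focus = -x_out/theta_out = -(5.1200)/(-128/825) = 33.0000
Rounded to 4 decimal places: z = 33.0000

Answer: 33.0000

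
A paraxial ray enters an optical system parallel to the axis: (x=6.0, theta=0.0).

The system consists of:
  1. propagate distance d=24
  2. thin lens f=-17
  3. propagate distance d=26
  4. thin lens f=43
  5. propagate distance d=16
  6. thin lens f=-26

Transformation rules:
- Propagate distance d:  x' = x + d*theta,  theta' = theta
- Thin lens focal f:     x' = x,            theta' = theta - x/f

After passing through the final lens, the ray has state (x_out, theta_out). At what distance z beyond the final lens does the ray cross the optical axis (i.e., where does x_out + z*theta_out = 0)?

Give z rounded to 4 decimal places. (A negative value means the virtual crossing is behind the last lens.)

Answer: -26.0000

Derivation:
Initial: x=6.0000 theta=0.0000
After 1 (propagate distance d=24): x=6.0000 theta=0.0000
After 2 (thin lens f=-17): x=6.0000 theta=6/17 (≈0.3529)
After 3 (propagate distance d=26): x=258/17 (≈15.1765) theta=6/17 (≈0.3529)
After 4 (thin lens f=43): x=258/17 (≈15.1765) theta=0.0000
After 5 (propagate distance d=16): x=258/17 (≈15.1765) theta=0.0000
After 6 (thin lens f=-26): x=258/17 (≈15.1765) theta=129/221 (≈0.5837)
z_focus = -x_out/theta_out = -(258/17)/(129/221) = -26.0000
Rounded to 4 decimal places: z = -26.0000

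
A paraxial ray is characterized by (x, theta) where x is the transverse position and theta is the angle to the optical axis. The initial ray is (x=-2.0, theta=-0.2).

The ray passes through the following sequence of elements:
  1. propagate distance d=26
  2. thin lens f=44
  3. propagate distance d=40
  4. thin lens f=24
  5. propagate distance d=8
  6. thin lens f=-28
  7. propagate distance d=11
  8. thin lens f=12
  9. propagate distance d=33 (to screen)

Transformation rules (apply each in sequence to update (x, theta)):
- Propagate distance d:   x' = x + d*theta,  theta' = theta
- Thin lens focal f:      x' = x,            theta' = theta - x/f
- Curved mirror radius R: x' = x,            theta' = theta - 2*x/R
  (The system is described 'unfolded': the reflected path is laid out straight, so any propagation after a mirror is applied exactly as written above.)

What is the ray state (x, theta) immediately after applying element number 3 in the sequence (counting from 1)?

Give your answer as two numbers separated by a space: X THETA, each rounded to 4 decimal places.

Initial: x=-2.0000 theta=-0.2000
After 1 (propagate distance d=26): x=-7.2000 theta=-0.2000
After 2 (thin lens f=44): x=-7.2000 theta=-2/55 (≈-0.0364)
After 3 (propagate distance d=40): x=-476/55 (≈-8.6545) theta=-2/55 (≈-0.0364)
Rounded to 4 decimal places: x = -8.6545, theta = -0.0364

Answer: -8.6545 -0.0364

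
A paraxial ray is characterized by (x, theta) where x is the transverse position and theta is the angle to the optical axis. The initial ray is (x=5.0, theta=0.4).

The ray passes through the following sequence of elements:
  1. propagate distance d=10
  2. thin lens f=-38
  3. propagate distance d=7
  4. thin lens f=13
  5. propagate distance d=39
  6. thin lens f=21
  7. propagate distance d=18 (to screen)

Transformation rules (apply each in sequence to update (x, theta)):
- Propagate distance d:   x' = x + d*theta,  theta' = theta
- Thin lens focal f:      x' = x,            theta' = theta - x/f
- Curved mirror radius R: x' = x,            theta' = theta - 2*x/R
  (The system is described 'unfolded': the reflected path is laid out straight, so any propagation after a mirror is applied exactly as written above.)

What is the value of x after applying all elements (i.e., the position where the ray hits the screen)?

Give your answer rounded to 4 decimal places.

Answer: -7.4678

Derivation:
Initial: x=5.0000 theta=0.4000
After 1 (propagate distance d=10): x=9.0000 theta=0.4000
After 2 (thin lens f=-38): x=9.0000 theta=121/190 (≈0.6368)
After 3 (propagate distance d=7): x=2557/190 (≈13.4579) theta=121/190 (≈0.6368)
After 4 (thin lens f=13): x=2557/190 (≈13.4579) theta=-492/1235 (≈-0.3984)
After 5 (propagate distance d=39): x=-79/38 (≈-2.0789) theta=-492/1235 (≈-0.3984)
After 6 (thin lens f=21): x=-79/38 (≈-2.0789) theta=-15529/51870 (≈-0.2994)
After 7 (propagate distance d=18 (to screen)): x=-129119/17290 (≈-7.4678) theta=-15529/51870 (≈-0.2994)
Rounded to 4 decimal places: x = -7.4678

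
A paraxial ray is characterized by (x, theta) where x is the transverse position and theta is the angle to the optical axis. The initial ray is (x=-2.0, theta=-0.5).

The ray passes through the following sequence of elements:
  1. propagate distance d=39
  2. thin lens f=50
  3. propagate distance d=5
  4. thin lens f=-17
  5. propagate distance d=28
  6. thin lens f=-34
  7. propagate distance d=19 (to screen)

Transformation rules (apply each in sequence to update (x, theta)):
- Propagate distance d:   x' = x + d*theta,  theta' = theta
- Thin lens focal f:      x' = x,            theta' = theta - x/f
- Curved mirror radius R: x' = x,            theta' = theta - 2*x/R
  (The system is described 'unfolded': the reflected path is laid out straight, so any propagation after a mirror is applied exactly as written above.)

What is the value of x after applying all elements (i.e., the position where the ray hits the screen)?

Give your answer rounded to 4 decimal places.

Answer: -118.9655

Derivation:
Initial: x=-2.0000 theta=-0.5000
After 1 (propagate distance d=39): x=-21.5000 theta=-0.5000
After 2 (thin lens f=50): x=-21.5000 theta=-0.0700
After 3 (propagate distance d=5): x=-21.8500 theta=-0.0700
After 4 (thin lens f=-17): x=-21.8500 theta=-576/425 (≈-1.3553)
After 5 (propagate distance d=28): x=-101657/1700 (≈-59.7982) theta=-576/425 (≈-1.3553)
After 6 (thin lens f=-34): x=-101657/1700 (≈-59.7982) theta=-179993/57800 (≈-3.1141)
After 7 (propagate distance d=19 (to screen)): x=-1375241/11560 (≈-118.9655) theta=-179993/57800 (≈-3.1141)
Rounded to 4 decimal places: x = -118.9655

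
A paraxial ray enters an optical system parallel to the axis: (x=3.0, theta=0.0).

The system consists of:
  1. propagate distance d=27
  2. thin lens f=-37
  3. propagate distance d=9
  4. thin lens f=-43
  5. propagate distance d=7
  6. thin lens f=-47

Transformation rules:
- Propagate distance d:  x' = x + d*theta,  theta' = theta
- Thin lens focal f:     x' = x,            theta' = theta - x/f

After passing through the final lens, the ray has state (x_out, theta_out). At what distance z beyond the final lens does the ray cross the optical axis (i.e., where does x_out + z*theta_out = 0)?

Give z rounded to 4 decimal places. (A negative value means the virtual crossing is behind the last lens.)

Initial: x=3.0000 theta=0.0000
After 1 (propagate distance d=27): x=3.0000 theta=0.0000
After 2 (thin lens f=-37): x=3.0000 theta=3/37 (≈0.0811)
After 3 (propagate distance d=9): x=138/37 (≈3.7297) theta=3/37 (≈0.0811)
After 4 (thin lens f=-43): x=138/37 (≈3.7297) theta=267/1591 (≈0.1678)
After 5 (propagate distance d=7): x=7803/1591 (≈4.9045) theta=267/1591 (≈0.1678)
After 6 (thin lens f=-47): x=7803/1591 (≈4.9045) theta=20352/74777 (≈0.2722)
z_focus = -x_out/theta_out = -(7803/1591)/(20352/74777) = -122247/6784 ≈ -18.0199
Rounded to 4 decimal places: z = -18.0199

Answer: -18.0199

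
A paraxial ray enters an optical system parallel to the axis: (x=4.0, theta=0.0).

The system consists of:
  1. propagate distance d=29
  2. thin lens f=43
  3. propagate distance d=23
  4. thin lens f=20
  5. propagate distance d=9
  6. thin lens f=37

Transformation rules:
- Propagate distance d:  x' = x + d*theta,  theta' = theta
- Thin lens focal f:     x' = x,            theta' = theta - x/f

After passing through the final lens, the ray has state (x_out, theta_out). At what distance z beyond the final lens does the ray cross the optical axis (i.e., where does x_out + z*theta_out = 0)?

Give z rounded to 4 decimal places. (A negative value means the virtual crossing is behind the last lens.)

Answer: 0.9737

Derivation:
Initial: x=4.0000 theta=0.0000
After 1 (propagate distance d=29): x=4.0000 theta=0.0000
After 2 (thin lens f=43): x=4.0000 theta=-4/43 (≈-0.0930)
After 3 (propagate distance d=23): x=80/43 (≈1.8605) theta=-4/43 (≈-0.0930)
After 4 (thin lens f=20): x=80/43 (≈1.8605) theta=-8/43 (≈-0.1860)
After 5 (propagate distance d=9): x=8/43 (≈0.1860) theta=-8/43 (≈-0.1860)
After 6 (thin lens f=37): x=8/43 (≈0.1860) theta=-304/1591 (≈-0.1911)
z_focus = -x_out/theta_out = -(8/43)/(-304/1591) = 37/38 ≈ 0.9737
Rounded to 4 decimal places: z = 0.9737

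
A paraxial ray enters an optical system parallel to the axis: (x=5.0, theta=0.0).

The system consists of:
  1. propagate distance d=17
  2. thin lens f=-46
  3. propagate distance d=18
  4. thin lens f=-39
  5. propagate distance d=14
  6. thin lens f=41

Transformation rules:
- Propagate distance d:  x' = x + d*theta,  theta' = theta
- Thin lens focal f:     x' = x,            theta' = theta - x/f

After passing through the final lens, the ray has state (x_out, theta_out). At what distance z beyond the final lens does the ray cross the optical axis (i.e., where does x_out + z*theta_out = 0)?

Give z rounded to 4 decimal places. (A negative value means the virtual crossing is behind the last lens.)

Answer: -566.5193

Derivation:
Initial: x=5.0000 theta=0.0000
After 1 (propagate distance d=17): x=5.0000 theta=0.0000
After 2 (thin lens f=-46): x=5.0000 theta=5/46 (≈0.1087)
After 3 (propagate distance d=18): x=160/23 (≈6.9565) theta=5/46 (≈0.1087)
After 4 (thin lens f=-39): x=160/23 (≈6.9565) theta=515/1794 (≈0.2871)
After 5 (propagate distance d=14): x=9845/897 (≈10.9755) theta=515/1794 (≈0.2871)
After 6 (thin lens f=41): x=9845/897 (≈10.9755) theta=475/24518 (≈0.0194)
z_focus = -x_out/theta_out = -(9845/897)/(475/24518) = -161458/285 ≈ -566.5193
Rounded to 4 decimal places: z = -566.5193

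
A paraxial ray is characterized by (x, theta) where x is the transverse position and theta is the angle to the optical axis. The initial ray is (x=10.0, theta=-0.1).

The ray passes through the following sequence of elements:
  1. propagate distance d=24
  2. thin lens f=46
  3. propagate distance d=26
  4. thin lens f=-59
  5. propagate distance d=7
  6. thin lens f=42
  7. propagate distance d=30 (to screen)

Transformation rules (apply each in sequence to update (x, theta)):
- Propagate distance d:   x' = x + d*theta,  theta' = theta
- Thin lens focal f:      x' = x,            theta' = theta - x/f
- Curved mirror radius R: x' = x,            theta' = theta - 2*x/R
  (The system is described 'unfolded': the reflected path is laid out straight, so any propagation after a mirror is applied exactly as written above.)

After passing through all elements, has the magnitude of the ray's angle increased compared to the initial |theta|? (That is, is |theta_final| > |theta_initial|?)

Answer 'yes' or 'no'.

Answer: yes

Derivation:
Initial: x=10.0000 theta=-0.1000
After 1 (propagate distance d=24): x=7.6000 theta=-0.1000
After 2 (thin lens f=46): x=7.6000 theta=-61/230 (≈-0.2652)
After 3 (propagate distance d=26): x=81/115 (≈0.7043) theta=-61/230 (≈-0.2652)
After 4 (thin lens f=-59): x=81/115 (≈0.7043) theta=-3437/13570 (≈-0.2533)
After 5 (propagate distance d=7): x=-14501/13570 (≈-1.0686) theta=-3437/13570 (≈-0.2533)
After 6 (thin lens f=42): x=-14501/13570 (≈-1.0686) theta=-129853/569940 (≈-0.2278)
After 7 (propagate distance d=30 (to screen)): x=-375386/47495 (≈-7.9037) theta=-129853/569940 (≈-0.2278)
|theta_initial|=0.1000 |theta_final|=129853/569940 (≈0.2278) -> increased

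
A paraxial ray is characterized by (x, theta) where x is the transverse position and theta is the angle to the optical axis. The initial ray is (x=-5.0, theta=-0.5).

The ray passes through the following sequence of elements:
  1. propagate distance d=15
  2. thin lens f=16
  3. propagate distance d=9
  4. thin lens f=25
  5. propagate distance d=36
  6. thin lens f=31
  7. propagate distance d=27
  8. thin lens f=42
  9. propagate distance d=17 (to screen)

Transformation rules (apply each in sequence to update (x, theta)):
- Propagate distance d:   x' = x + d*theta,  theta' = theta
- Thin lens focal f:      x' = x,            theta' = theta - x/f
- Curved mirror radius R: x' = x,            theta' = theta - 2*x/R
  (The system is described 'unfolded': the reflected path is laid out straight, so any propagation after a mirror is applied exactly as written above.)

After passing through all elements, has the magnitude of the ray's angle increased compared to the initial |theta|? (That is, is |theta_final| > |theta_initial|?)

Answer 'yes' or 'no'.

Initial: x=-5.0000 theta=-0.5000
After 1 (propagate distance d=15): x=-12.5000 theta=-0.5000
After 2 (thin lens f=16): x=-12.5000 theta=9/32 (≈0.2813)
After 3 (propagate distance d=9): x=-319/32 (≈-9.9688) theta=9/32 (≈0.2813)
After 4 (thin lens f=25): x=-319/32 (≈-9.9688) theta=0.6800
After 5 (propagate distance d=36): x=11609/800 (≈14.5113) theta=0.6800
After 6 (thin lens f=31): x=11609/800 (≈14.5113) theta=1051/4960 (≈0.2119)
After 7 (propagate distance d=27): x=125441/6200 (≈20.2324) theta=1051/4960 (≈0.2119)
After 8 (thin lens f=42): x=125441/6200 (≈20.2324) theta=-140527/520800 (≈-0.2698)
After 9 (propagate distance d=17 (to screen)): x=1629617/104160 (≈15.6453) theta=-140527/520800 (≈-0.2698)
|theta_initial|=0.5000 |theta_final|=140527/520800 (≈0.2698) -> not increased

Answer: no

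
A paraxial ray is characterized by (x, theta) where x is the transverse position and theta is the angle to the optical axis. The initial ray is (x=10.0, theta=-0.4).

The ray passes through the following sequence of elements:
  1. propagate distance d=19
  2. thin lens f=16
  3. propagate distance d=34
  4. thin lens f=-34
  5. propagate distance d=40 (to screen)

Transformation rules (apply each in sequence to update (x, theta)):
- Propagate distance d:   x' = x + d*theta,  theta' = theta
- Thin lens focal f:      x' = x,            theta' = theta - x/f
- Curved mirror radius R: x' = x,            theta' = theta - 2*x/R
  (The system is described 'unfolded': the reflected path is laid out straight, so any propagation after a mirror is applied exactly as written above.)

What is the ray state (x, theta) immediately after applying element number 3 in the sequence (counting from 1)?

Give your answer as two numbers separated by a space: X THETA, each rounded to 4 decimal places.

Initial: x=10.0000 theta=-0.4000
After 1 (propagate distance d=19): x=2.4000 theta=-0.4000
After 2 (thin lens f=16): x=2.4000 theta=-0.5500
After 3 (propagate distance d=34): x=-16.3000 theta=-0.5500
Rounded to 4 decimal places: x = -16.3000, theta = -0.5500

Answer: -16.3000 -0.5500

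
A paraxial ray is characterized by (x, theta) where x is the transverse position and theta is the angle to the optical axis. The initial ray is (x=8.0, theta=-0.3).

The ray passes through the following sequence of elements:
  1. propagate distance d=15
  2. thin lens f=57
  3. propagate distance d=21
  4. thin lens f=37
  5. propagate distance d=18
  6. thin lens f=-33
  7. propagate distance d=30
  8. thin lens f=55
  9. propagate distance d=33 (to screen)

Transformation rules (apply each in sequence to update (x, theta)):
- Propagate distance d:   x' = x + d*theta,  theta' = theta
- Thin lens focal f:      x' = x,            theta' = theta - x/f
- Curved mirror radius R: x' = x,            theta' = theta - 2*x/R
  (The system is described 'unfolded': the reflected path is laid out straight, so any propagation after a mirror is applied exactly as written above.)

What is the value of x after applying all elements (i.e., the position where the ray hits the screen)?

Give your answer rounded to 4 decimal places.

Initial: x=8.0000 theta=-0.3000
After 1 (propagate distance d=15): x=3.5000 theta=-0.3000
After 2 (thin lens f=57): x=3.5000 theta=-103/285 (≈-0.3614)
After 3 (propagate distance d=21): x=-777/190 (≈-4.0895) theta=-103/285 (≈-0.3614)
After 4 (thin lens f=37): x=-777/190 (≈-4.0895) theta=-143/570 (≈-0.2509)
After 5 (propagate distance d=18): x=-327/38 (≈-8.6053) theta=-143/570 (≈-0.2509)
After 6 (thin lens f=-33): x=-327/38 (≈-8.6053) theta=-1604/3135 (≈-0.5116)
After 7 (propagate distance d=30): x=-527/22 (≈-23.9545) theta=-1604/3135 (≈-0.5116)
After 8 (thin lens f=55): x=-527/22 (≈-23.9545) theta=-5249/68970 (≈-0.0761)
After 9 (propagate distance d=33 (to screen)): x=-27657/1045 (≈-26.4660) theta=-5249/68970 (≈-0.0761)
Rounded to 4 decimal places: x = -26.4660

Answer: -26.4660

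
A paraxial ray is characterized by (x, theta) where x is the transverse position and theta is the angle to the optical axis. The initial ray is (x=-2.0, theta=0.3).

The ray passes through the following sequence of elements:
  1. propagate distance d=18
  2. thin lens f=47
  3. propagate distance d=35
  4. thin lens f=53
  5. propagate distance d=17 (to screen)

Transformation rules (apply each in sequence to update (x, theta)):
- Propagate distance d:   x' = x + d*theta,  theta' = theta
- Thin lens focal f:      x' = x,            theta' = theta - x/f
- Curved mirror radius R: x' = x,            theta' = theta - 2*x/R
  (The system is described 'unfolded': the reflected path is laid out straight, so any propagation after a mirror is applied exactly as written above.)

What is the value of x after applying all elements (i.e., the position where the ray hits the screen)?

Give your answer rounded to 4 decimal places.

Initial: x=-2.0000 theta=0.3000
After 1 (propagate distance d=18): x=3.4000 theta=0.3000
After 2 (thin lens f=47): x=3.4000 theta=107/470 (≈0.2277)
After 3 (propagate distance d=35): x=5343/470 (≈11.3681) theta=107/470 (≈0.2277)
After 4 (thin lens f=53): x=5343/470 (≈11.3681) theta=164/12455 (≈0.0132)
After 5 (propagate distance d=17 (to screen)): x=57751/4982 (≈11.5919) theta=164/12455 (≈0.0132)
Rounded to 4 decimal places: x = 11.5919

Answer: 11.5919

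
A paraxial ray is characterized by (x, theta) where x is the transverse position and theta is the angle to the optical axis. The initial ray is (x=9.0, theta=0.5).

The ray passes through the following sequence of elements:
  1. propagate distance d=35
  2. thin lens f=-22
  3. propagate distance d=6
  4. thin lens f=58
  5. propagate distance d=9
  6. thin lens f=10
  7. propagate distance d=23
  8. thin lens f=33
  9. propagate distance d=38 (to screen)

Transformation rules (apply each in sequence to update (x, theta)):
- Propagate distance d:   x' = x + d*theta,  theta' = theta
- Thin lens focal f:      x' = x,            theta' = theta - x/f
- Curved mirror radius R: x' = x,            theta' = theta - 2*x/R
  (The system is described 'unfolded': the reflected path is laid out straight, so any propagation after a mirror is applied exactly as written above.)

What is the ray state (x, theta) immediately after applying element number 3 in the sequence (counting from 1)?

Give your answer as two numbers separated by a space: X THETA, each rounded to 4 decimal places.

Initial: x=9.0000 theta=0.5000
After 1 (propagate distance d=35): x=26.5000 theta=0.5000
After 2 (thin lens f=-22): x=26.5000 theta=75/44 (≈1.7045)
After 3 (propagate distance d=6): x=404/11 (≈36.7273) theta=75/44 (≈1.7045)
Rounded to 4 decimal places: x = 36.7273, theta = 1.7045

Answer: 36.7273 1.7045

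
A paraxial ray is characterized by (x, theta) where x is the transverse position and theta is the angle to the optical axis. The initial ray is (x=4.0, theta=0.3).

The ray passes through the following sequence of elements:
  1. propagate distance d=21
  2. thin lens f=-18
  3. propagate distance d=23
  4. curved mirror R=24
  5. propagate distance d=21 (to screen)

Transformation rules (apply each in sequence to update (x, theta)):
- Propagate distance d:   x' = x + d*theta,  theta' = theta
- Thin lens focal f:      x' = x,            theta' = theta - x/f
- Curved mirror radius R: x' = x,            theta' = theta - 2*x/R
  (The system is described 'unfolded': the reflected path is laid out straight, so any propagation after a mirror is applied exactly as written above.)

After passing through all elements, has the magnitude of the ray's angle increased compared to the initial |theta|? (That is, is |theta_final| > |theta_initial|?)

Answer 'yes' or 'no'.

Answer: yes

Derivation:
Initial: x=4.0000 theta=0.3000
After 1 (propagate distance d=21): x=10.3000 theta=0.3000
After 2 (thin lens f=-18): x=10.3000 theta=157/180 (≈0.8722)
After 3 (propagate distance d=23): x=1093/36 (≈30.3611) theta=157/180 (≈0.8722)
After 4 (curved mirror R=24): x=1093/36 (≈30.3611) theta=-3581/2160 (≈-1.6579)
After 5 (propagate distance d=21 (to screen)): x=-1069/240 (≈-4.4542) theta=-3581/2160 (≈-1.6579)
|theta_initial|=0.3000 |theta_final|=3581/2160 (≈1.6579) -> increased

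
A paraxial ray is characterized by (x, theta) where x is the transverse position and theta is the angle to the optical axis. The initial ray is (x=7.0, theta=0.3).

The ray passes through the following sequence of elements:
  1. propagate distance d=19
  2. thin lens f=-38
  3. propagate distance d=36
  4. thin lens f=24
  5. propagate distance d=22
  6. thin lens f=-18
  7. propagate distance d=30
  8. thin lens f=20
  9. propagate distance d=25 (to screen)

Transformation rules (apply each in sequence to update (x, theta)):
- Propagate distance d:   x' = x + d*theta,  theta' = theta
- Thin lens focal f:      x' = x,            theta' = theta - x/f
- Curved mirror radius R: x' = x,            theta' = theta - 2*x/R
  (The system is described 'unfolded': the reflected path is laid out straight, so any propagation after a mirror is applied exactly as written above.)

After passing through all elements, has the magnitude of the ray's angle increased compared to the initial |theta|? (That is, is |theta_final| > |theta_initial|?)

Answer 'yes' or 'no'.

Answer: yes

Derivation:
Initial: x=7.0000 theta=0.3000
After 1 (propagate distance d=19): x=12.7000 theta=0.3000
After 2 (thin lens f=-38): x=12.7000 theta=241/380 (≈0.6342)
After 3 (propagate distance d=36): x=6751/190 (≈35.5316) theta=241/380 (≈0.6342)
After 4 (thin lens f=24): x=6751/190 (≈35.5316) theta=-3859/4560 (≈-0.8463)
After 5 (propagate distance d=22): x=38563/2280 (≈16.9136) theta=-3859/4560 (≈-0.8463)
After 6 (thin lens f=-18): x=38563/2280 (≈16.9136) theta=479/5130 (≈0.0934)
After 7 (propagate distance d=30): x=134849/6840 (≈19.7148) theta=479/5130 (≈0.0934)
After 8 (thin lens f=20): x=134849/6840 (≈19.7148) theta=-366227/410400 (≈-0.8924)
After 9 (propagate distance d=25 (to screen)): x=-212947/82080 (≈-2.5944) theta=-366227/410400 (≈-0.8924)
|theta_initial|=0.3000 |theta_final|=366227/410400 (≈0.8924) -> increased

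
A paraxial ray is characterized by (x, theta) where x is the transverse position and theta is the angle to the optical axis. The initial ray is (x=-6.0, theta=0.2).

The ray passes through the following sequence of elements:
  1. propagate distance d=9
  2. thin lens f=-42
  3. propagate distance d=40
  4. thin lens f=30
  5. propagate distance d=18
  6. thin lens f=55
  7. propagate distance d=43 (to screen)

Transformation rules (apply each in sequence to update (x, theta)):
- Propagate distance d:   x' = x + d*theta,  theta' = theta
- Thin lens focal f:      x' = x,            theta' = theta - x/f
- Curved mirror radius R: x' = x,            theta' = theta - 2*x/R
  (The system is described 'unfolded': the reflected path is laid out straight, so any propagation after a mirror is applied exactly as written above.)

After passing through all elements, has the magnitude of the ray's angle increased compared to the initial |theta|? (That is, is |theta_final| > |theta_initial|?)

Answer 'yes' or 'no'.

Initial: x=-6.0000 theta=0.2000
After 1 (propagate distance d=9): x=-4.2000 theta=0.2000
After 2 (thin lens f=-42): x=-4.2000 theta=0.1000
After 3 (propagate distance d=40): x=-0.2000 theta=0.1000
After 4 (thin lens f=30): x=-0.2000 theta=8/75 (≈0.1067)
After 5 (propagate distance d=18): x=1.7200 theta=8/75 (≈0.1067)
After 6 (thin lens f=55): x=1.7200 theta=311/4125 (≈0.0754)
After 7 (propagate distance d=43 (to screen)): x=20468/4125 (≈4.9619) theta=311/4125 (≈0.0754)
|theta_initial|=0.2000 |theta_final|=311/4125 (≈0.0754) -> not increased

Answer: no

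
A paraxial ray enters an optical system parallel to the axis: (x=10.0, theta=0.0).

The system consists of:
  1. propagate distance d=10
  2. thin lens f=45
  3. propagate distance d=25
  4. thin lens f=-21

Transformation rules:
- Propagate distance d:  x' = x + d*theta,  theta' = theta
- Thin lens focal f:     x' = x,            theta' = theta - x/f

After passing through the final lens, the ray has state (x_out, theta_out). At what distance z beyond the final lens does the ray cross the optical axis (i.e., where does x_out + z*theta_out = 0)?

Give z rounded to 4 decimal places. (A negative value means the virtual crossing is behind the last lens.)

Answer: 420.0000

Derivation:
Initial: x=10.0000 theta=0.0000
After 1 (propagate distance d=10): x=10.0000 theta=0.0000
After 2 (thin lens f=45): x=10.0000 theta=-2/9 (≈-0.2222)
After 3 (propagate distance d=25): x=40/9 (≈4.4444) theta=-2/9 (≈-0.2222)
After 4 (thin lens f=-21): x=40/9 (≈4.4444) theta=-2/189 (≈-0.0106)
z_focus = -x_out/theta_out = -(40/9)/(-2/189) = 420.0000
Rounded to 4 decimal places: z = 420.0000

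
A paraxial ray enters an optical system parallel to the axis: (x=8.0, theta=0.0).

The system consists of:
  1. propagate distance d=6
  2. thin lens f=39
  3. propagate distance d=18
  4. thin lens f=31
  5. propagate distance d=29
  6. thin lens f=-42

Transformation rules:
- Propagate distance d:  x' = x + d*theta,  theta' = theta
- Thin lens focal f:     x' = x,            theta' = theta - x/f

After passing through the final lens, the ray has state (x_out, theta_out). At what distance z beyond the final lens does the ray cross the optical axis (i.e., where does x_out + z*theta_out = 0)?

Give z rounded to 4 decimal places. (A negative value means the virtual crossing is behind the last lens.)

Initial: x=8.0000 theta=0.0000
After 1 (propagate distance d=6): x=8.0000 theta=0.0000
After 2 (thin lens f=39): x=8.0000 theta=-8/39 (≈-0.2051)
After 3 (propagate distance d=18): x=56/13 (≈4.3077) theta=-8/39 (≈-0.2051)
After 4 (thin lens f=31): x=56/13 (≈4.3077) theta=-32/93 (≈-0.3441)
After 5 (propagate distance d=29): x=-6856/1209 (≈-5.6708) theta=-32/93 (≈-0.3441)
After 6 (thin lens f=-42): x=-6856/1209 (≈-5.6708) theta=-12164/25389 (≈-0.4791)
z_focus = -x_out/theta_out = -(-6856/1209)/(-12164/25389) = -35994/3041 ≈ -11.8362
Rounded to 4 decimal places: z = -11.8362

Answer: -11.8362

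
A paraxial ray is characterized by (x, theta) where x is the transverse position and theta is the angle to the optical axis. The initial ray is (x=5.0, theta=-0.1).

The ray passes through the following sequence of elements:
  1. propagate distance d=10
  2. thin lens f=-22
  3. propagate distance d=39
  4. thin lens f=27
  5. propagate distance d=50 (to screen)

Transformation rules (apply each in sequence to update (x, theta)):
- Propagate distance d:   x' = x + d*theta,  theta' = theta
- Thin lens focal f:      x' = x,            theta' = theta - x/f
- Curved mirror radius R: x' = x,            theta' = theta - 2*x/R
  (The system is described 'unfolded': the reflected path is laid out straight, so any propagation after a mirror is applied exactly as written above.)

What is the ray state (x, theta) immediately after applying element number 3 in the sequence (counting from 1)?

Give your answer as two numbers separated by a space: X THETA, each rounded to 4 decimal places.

Answer: 7.1909 0.0818

Derivation:
Initial: x=5.0000 theta=-0.1000
After 1 (propagate distance d=10): x=4.0000 theta=-0.1000
After 2 (thin lens f=-22): x=4.0000 theta=9/110 (≈0.0818)
After 3 (propagate distance d=39): x=791/110 (≈7.1909) theta=9/110 (≈0.0818)
Rounded to 4 decimal places: x = 7.1909, theta = 0.0818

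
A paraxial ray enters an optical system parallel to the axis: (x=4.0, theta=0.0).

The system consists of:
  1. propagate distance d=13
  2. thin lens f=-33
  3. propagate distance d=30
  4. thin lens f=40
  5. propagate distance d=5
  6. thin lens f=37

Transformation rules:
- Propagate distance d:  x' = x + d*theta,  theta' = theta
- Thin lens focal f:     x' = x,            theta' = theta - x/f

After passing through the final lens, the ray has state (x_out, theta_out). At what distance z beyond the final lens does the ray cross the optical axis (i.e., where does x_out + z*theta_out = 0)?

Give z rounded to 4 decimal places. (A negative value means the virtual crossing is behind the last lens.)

Answer: 27.3295

Derivation:
Initial: x=4.0000 theta=0.0000
After 1 (propagate distance d=13): x=4.0000 theta=0.0000
After 2 (thin lens f=-33): x=4.0000 theta=4/33 (≈0.1212)
After 3 (propagate distance d=30): x=84/11 (≈7.6364) theta=4/33 (≈0.1212)
After 4 (thin lens f=40): x=84/11 (≈7.6364) theta=-23/330 (≈-0.0697)
After 5 (propagate distance d=5): x=481/66 (≈7.2879) theta=-23/330 (≈-0.0697)
After 6 (thin lens f=37): x=481/66 (≈7.2879) theta=-4/15 (≈-0.2667)
z_focus = -x_out/theta_out = -(481/66)/(-4/15) = 2405/88 ≈ 27.3295
Rounded to 4 decimal places: z = 27.3295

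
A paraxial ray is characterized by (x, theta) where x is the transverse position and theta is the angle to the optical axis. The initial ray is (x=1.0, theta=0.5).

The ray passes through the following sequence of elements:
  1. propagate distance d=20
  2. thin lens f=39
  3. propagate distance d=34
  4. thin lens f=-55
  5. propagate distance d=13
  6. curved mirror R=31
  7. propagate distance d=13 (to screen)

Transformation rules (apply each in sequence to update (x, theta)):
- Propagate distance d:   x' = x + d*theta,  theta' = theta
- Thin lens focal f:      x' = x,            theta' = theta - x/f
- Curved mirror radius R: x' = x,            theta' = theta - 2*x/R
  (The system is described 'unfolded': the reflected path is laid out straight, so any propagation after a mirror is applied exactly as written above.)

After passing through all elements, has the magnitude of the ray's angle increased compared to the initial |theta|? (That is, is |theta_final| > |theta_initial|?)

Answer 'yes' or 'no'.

Initial: x=1.0000 theta=0.5000
After 1 (propagate distance d=20): x=11.0000 theta=0.5000
After 2 (thin lens f=39): x=11.0000 theta=17/78 (≈0.2179)
After 3 (propagate distance d=34): x=718/39 (≈18.4103) theta=17/78 (≈0.2179)
After 4 (thin lens f=-55): x=718/39 (≈18.4103) theta=2371/4290 (≈0.5527)
After 5 (propagate distance d=13): x=36601/1430 (≈25.5951) theta=2371/4290 (≈0.5527)
After 6 (curved mirror R=31): x=36601/1430 (≈25.5951) theta=-29221/26598 (≈-1.0986)
After 7 (propagate distance d=13 (to screen)): x=752264/66495 (≈11.3131) theta=-29221/26598 (≈-1.0986)
|theta_initial|=0.5000 |theta_final|=29221/26598 (≈1.0986) -> increased

Answer: yes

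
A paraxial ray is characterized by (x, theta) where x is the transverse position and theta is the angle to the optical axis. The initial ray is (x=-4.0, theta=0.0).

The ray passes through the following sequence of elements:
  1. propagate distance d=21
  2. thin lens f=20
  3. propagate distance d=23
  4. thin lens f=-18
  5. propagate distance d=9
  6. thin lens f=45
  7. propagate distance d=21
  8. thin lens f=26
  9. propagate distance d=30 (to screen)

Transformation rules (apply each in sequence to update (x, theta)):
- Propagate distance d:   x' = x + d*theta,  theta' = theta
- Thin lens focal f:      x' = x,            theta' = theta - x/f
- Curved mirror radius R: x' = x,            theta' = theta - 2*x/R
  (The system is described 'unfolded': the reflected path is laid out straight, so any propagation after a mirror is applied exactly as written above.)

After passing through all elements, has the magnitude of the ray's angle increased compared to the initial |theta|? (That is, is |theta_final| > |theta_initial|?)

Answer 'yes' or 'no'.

Initial: x=-4.0000 theta=0.0000
After 1 (propagate distance d=21): x=-4.0000 theta=0.0000
After 2 (thin lens f=20): x=-4.0000 theta=0.2000
After 3 (propagate distance d=23): x=0.6000 theta=0.2000
After 4 (thin lens f=-18): x=0.6000 theta=7/30 (≈0.2333)
After 5 (propagate distance d=9): x=2.7000 theta=7/30 (≈0.2333)
After 6 (thin lens f=45): x=2.7000 theta=13/75 (≈0.1733)
After 7 (propagate distance d=21): x=6.3400 theta=13/75 (≈0.1733)
After 8 (thin lens f=26): x=6.3400 theta=-11/156 (≈-0.0705)
After 9 (propagate distance d=30 (to screen)): x=1373/325 (≈4.2246) theta=-11/156 (≈-0.0705)
|theta_initial|=0.0000 |theta_final|=11/156 (≈0.0705) -> increased

Answer: yes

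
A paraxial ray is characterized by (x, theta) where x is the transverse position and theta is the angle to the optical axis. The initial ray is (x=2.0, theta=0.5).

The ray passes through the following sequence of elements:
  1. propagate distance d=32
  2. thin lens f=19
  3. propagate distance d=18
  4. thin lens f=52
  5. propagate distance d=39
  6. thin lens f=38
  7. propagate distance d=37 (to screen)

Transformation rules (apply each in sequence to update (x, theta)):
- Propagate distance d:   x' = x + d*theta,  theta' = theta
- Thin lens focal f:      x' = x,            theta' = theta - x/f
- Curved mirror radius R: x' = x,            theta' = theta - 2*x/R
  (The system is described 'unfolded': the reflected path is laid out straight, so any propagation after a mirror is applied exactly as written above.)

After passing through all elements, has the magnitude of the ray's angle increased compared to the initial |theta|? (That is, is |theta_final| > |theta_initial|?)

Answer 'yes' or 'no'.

Initial: x=2.0000 theta=0.5000
After 1 (propagate distance d=32): x=18.0000 theta=0.5000
After 2 (thin lens f=19): x=18.0000 theta=-17/38 (≈-0.4474)
After 3 (propagate distance d=18): x=189/19 (≈9.9474) theta=-17/38 (≈-0.4474)
After 4 (thin lens f=52): x=189/19 (≈9.9474) theta=-631/988 (≈-0.6387)
After 5 (propagate distance d=39): x=-1137/76 (≈-14.9605) theta=-631/988 (≈-0.6387)
After 6 (thin lens f=38): x=-1137/76 (≈-14.9605) theta=-9197/37544 (≈-0.2450)
After 7 (propagate distance d=37 (to screen)): x=-901967/37544 (≈-24.0243) theta=-9197/37544 (≈-0.2450)
|theta_initial|=0.5000 |theta_final|=9197/37544 (≈0.2450) -> not increased

Answer: no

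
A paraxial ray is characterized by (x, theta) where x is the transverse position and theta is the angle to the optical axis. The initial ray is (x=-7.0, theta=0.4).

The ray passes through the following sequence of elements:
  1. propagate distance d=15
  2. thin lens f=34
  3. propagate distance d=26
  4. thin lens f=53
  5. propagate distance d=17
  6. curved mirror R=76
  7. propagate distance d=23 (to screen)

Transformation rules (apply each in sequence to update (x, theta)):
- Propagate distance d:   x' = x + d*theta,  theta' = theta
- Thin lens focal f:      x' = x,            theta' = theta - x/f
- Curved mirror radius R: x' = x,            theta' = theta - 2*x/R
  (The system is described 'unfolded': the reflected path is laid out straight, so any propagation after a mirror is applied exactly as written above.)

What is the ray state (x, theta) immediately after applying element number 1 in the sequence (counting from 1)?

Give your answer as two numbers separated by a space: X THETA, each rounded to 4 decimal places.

Answer: -1.0000 0.4000

Derivation:
Initial: x=-7.0000 theta=0.4000
After 1 (propagate distance d=15): x=-1.0000 theta=0.4000
Rounded to 4 decimal places: x = -1.0000, theta = 0.4000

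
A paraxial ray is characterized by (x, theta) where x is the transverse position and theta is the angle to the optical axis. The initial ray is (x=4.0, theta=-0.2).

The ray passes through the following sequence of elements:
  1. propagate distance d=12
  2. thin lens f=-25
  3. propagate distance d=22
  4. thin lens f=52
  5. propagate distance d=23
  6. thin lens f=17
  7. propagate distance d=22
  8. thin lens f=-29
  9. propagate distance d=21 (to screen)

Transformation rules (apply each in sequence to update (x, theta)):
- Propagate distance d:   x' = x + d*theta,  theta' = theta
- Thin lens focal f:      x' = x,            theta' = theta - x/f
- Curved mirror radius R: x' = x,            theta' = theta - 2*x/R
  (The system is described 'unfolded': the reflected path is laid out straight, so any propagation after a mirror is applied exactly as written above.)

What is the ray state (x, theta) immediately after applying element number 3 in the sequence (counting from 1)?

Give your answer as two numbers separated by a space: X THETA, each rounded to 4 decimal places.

Initial: x=4.0000 theta=-0.2000
After 1 (propagate distance d=12): x=1.6000 theta=-0.2000
After 2 (thin lens f=-25): x=1.6000 theta=-0.1360
After 3 (propagate distance d=22): x=-1.3920 theta=-0.1360
Rounded to 4 decimal places: x = -1.3920, theta = -0.1360

Answer: -1.3920 -0.1360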